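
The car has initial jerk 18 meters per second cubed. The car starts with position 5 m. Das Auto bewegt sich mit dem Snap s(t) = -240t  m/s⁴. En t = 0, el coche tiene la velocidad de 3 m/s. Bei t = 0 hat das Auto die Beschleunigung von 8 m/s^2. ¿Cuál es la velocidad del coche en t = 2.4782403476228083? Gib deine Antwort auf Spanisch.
Necesitamos integrar nuestra ecuación del snap s(t) = -240·t 3 veces. Integrando el snap y usando la condición inicial j(0) = 18, obtenemos j(t) = 18 - 120·t^2. Tomando ∫j(t)dt y aplicando a(0) = 8, encontramos a(t) = -40·t^3 + 18·t + 8. Tomando ∫a(t)dt y aplicando v(0) = 3, encontramos v(t) = -10·t^4 + 9·t^2 + 8·t + 3. De la ecuación de la velocidad v(t) = -10·t^4 + 9·t^2 + 8·t + 3, sustituimos t = 2.4782403476228083 para obtener v = -299.100745385301.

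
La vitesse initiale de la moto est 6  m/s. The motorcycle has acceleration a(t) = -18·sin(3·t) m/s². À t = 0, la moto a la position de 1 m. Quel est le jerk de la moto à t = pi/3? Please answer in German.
Ausgehend von der Beschleunigung a(t) = -18·sin(3·t), nehmen wir 1 Ableitung. Die Ableitung von der Beschleunigung ergibt den Ruck: j(t) = -54·cos(3·t). Mit j(t) = -54·cos(3·t) und Einsetzen von t = pi/3, finden wir j = 54.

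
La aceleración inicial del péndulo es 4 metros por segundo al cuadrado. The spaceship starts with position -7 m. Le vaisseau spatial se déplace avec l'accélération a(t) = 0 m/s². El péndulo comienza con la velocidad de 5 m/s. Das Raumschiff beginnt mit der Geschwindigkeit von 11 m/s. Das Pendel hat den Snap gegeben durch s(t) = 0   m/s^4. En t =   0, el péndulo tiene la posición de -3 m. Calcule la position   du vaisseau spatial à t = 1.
Nous devons intégrer notre équation de l'accélération a(t) = 0 2 fois. En prenant ∫a(t)dt et en appliquant v(0) = 11, nous trouvons v(t) = 11. En intégrant la vitesse et en utilisant la condition initiale x(0) = -7, nous obtenons x(t) = 11·t - 7. En utilisant x(t) = 11·t - 7 et en substituant t = 1, nous trouvons x = 4.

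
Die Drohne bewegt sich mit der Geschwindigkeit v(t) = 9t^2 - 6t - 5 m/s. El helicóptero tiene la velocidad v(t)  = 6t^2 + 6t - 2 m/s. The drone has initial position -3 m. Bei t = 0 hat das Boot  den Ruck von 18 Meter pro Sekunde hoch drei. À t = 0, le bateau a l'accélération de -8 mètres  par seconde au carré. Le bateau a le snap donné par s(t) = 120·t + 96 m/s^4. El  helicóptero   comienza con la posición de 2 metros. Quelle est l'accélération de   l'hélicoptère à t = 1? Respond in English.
We must differentiate our velocity equation v(t) = 6·t^2 + 6·t - 2 1 time. The derivative of velocity gives acceleration: a(t) = 12·t + 6. From the given acceleration equation a(t) = 12·t + 6, we substitute t = 1 to get a = 18.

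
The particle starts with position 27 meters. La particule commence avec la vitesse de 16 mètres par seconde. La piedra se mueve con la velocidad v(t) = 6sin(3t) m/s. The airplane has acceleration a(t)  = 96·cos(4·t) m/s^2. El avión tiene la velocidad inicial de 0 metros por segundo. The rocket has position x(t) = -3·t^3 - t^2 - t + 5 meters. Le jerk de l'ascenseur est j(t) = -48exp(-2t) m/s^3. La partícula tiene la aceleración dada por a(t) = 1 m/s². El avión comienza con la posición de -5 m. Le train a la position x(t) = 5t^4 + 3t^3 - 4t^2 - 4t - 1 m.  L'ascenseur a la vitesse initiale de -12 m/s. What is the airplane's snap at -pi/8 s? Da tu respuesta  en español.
Partiendo de la aceleración a(t) = 96·cos(4·t), tomamos 2 derivadas. La derivada de la aceleración da la sacudida: j(t) = -384·sin(4·t). Tomando d/dt de j(t), encontramos s(t) = -1536·cos(4·t). De la ecuación del snap s(t) = -1536·cos(4·t), sustituimos t = -pi/8 para obtener s = 0.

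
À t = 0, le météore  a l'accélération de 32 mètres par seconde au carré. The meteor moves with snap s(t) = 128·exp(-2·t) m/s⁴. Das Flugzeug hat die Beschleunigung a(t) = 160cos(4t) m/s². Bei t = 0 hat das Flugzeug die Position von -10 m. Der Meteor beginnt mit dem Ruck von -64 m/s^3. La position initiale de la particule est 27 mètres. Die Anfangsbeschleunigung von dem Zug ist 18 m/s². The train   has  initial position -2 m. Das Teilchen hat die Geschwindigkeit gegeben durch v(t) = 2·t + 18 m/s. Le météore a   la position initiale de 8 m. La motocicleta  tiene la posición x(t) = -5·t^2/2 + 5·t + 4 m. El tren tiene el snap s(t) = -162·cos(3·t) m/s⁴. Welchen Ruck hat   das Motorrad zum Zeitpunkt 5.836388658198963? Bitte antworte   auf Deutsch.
Um dies zu lösen, müssen wir 3 Ableitungen unserer Gleichung für die Position x(t) = -5·t^2/2 + 5·t + 4 nehmen. Durch Ableiten von der Position erhalten wir die Geschwindigkeit: v(t) = 5 - 5·t. Die Ableitung von der Geschwindigkeit ergibt die Beschleunigung: a(t) = -5. Mit d/dt von a(t) finden wir j(t) = 0. Aus der Gleichung für den Ruck j(t) = 0, setzen wir t = 5.836388658198963 ein und erhalten j = 0.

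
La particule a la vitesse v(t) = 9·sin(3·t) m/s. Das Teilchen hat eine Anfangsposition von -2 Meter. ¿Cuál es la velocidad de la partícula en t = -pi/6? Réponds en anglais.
From the given velocity equation v(t) = 9·sin(3·t), we substitute t = -pi/6 to get v = -9.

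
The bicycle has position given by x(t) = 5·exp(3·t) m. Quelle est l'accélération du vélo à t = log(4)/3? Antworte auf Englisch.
Starting from position x(t) = 5·exp(3·t), we take 2 derivatives. The derivative of position gives velocity: v(t) = 15·exp(3·t). The derivative of velocity gives acceleration: a(t) = 45·exp(3·t). We have acceleration a(t) = 45·exp(3·t). Substituting t = log(4)/3: a(log(4)/3) = 180.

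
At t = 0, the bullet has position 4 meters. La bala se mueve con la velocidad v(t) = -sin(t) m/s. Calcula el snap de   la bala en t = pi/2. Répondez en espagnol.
Para resolver esto, necesitamos tomar 3 derivadas de nuestra ecuación de la velocidad v(t) = -sin(t). Derivando la velocidad, obtenemos la aceleración: a(t) = -cos(t). Derivando la aceleración, obtenemos la sacudida: j(t) = sin(t). Derivando la sacudida, obtenemos el snap: s(t) = cos(t). De la ecuación del snap s(t) = cos(t), sustituimos t = pi/2 para obtener s = 0.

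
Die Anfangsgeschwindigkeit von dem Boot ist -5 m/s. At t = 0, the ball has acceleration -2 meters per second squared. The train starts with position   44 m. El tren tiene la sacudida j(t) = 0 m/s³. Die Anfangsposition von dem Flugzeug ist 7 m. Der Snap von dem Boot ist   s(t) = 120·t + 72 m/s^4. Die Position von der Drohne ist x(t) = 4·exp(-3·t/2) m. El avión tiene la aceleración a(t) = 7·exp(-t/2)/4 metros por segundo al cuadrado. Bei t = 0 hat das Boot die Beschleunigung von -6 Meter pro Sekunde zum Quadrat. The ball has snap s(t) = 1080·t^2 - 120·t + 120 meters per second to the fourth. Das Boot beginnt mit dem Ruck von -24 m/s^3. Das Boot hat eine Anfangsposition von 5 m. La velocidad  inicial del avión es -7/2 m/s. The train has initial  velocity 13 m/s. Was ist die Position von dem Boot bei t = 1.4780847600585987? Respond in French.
Nous devons trouver la primitive de notre équation du snap s(t) = 120·t + 72 4 fois. En prenant ∫s(t)dt et en appliquant j(0) = -24, nous trouvons j(t) = 60·t^2 + 72·t - 24. La primitive du jerk est l'accélération. En utilisant a(0) = -6, nous obtenons a(t) = 20·t^3 + 36·t^2 - 24·t - 6. En intégrant l'accélération et en utilisant la condition initiale v(0) = -5, nous obtenons v(t) = 5·t^4 + 12·t^3 - 12·t^2 - 6·t - 5. La primitive de la vitesse, avec x(0) = 5, donne la position: x(t) = t^5 + 3·t^4 - 4·t^3 - 3·t^2 - 5·t + 5. De l'équation de la position x(t) = t^5 + 3·t^4 - 4·t^3 - 3·t^2 - 5·t + 5, nous substituons t = 1.4780847600585987 pour obtenir x = -0.487328861526828.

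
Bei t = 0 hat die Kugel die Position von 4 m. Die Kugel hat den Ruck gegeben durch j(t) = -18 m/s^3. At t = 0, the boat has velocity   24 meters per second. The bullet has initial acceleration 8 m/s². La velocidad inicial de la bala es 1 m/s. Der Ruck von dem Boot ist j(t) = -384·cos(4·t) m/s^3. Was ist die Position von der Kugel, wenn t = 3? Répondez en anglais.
To solve this, we need to take 3 integrals of our jerk equation j(t) = -18. The antiderivative of jerk is acceleration. Using a(0) = 8, we get a(t) = 8 - 18·t. Finding the integral of a(t) and using v(0) = 1: v(t) = -9·t^2 + 8·t + 1. The antiderivative of velocity is position. Using x(0) = 4, we get x(t) = -3·t^3 + 4·t^2 + t + 4. Using x(t) = -3·t^3 + 4·t^2 + t + 4 and substituting t = 3, we find x = -38.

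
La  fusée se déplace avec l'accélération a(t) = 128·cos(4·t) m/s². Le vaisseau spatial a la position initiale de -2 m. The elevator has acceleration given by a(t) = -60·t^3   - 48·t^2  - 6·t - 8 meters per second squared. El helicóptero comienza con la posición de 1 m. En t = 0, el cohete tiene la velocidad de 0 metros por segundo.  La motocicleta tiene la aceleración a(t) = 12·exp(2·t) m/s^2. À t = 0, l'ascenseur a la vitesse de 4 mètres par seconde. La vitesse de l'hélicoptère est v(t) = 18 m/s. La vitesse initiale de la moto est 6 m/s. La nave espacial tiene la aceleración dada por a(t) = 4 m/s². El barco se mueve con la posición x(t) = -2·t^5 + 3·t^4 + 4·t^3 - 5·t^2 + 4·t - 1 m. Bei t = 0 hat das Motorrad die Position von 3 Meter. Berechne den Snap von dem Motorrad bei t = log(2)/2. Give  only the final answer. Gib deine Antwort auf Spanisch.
En t = log(2)/2, s = 96.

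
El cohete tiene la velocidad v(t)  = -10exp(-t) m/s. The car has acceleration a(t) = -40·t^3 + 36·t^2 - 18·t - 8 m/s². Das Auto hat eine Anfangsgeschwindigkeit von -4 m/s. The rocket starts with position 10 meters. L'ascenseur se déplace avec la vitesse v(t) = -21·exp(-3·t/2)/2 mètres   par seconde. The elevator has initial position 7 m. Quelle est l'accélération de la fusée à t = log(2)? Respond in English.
We must differentiate our velocity equation v(t) = -10·exp(-t) 1 time. Differentiating velocity, we get acceleration: a(t) = 10·exp(-t). Using a(t) = 10·exp(-t) and substituting t = log(2), we find a = 5.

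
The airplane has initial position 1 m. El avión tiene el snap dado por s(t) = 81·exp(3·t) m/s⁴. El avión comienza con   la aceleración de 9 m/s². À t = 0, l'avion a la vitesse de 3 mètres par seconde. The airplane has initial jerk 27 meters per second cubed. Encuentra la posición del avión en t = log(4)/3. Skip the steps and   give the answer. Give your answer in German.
Die Position bei t = log(4)/3 ist x = 4.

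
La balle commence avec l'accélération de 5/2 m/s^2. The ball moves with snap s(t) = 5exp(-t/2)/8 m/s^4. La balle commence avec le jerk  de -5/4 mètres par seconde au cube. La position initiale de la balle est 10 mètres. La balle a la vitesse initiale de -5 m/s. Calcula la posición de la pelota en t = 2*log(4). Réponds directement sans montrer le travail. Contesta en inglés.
At t = 2*log(4), x = 5/2.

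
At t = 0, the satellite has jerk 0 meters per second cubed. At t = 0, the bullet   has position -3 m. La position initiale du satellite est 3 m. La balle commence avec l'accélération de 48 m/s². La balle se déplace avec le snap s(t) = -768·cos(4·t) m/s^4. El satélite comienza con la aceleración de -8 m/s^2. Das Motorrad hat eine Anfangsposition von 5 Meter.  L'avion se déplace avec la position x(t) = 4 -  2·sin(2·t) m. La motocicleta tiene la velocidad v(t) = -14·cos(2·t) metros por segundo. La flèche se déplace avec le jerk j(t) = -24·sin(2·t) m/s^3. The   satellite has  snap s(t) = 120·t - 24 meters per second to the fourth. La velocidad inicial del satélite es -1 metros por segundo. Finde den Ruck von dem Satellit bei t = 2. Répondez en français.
Nous devons trouver l'intégrale de notre équation du snap s(t) = 120·t - 24 1 fois. En intégrant le snap et en utilisant la condition initiale j(0) = 0, nous obtenons j(t) = 12·t·(5·t - 2). De l'équation du jerk j(t) = 12·t·(5·t - 2), nous substituons t = 2 pour obtenir j = 192.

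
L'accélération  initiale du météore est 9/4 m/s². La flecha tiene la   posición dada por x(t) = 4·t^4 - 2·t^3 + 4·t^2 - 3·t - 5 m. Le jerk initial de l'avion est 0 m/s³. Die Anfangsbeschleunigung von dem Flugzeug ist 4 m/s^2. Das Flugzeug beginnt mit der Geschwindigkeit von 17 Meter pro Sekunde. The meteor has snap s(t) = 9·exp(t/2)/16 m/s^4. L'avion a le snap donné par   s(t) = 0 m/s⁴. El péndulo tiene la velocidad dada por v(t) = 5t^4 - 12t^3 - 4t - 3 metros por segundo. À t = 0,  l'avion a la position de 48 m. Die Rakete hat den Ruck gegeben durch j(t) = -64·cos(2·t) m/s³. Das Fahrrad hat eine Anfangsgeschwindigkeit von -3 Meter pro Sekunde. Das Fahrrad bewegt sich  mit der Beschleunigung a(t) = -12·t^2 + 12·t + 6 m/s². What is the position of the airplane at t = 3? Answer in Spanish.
Para resolver esto, necesitamos tomar 4 integrales de nuestra ecuación del snap s(t) = 0. Tomando ∫s(t)dt y aplicando j(0) = 0, encontramos j(t) = 0. La integral de la sacudida, con a(0) = 4, da la aceleración: a(t) = 4. La antiderivada de la aceleración, con v(0) = 17, da la velocidad: v(t) = 4·t + 17. Tomando ∫v(t)dt y aplicando x(0) = 48, encontramos x(t) = 2·t^2 + 17·t + 48. De la ecuación de la posición x(t) = 2·t^2 + 17·t + 48, sustituimos t = 3 para obtener x = 117.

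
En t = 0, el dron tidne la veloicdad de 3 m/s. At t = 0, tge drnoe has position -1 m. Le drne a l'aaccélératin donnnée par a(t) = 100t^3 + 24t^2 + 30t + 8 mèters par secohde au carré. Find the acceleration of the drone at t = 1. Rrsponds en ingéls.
From the given acceleration equation a(t) = 100·t^3 + 24·t^2 + 30·t + 8, we substitute t = 1 to get a = 162.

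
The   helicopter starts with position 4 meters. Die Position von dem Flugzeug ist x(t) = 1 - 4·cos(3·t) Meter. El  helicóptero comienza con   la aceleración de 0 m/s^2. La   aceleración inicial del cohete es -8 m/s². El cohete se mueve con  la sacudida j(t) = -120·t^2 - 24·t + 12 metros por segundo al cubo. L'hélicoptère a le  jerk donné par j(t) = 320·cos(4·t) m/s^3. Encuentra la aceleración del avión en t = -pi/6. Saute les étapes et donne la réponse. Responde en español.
a(-pi/6) = 0.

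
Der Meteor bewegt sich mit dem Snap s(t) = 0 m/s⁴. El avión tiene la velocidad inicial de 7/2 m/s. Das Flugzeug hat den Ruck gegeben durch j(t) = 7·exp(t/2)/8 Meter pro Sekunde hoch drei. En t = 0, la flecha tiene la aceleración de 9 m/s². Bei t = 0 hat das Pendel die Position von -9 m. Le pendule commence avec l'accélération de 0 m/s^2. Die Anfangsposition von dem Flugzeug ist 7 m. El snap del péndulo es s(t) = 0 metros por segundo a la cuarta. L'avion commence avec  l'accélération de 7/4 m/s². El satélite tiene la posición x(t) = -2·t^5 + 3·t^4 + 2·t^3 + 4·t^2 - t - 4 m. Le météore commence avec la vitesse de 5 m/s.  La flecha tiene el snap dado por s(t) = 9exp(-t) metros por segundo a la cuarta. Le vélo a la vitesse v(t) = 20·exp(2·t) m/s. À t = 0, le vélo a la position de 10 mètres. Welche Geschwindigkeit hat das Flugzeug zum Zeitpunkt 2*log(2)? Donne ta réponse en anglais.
We must find the integral of our jerk equation j(t) = 7·exp(t/2)/8 2 times. The integral of jerk, with a(0) = 7/4, gives acceleration: a(t) = 7·exp(t/2)/4. The integral of acceleration is velocity. Using v(0) = 7/2, we get v(t) = 7·exp(t/2)/2. We have velocity v(t) = 7·exp(t/2)/2. Substituting t = 2*log(2): v(2*log(2)) = 7.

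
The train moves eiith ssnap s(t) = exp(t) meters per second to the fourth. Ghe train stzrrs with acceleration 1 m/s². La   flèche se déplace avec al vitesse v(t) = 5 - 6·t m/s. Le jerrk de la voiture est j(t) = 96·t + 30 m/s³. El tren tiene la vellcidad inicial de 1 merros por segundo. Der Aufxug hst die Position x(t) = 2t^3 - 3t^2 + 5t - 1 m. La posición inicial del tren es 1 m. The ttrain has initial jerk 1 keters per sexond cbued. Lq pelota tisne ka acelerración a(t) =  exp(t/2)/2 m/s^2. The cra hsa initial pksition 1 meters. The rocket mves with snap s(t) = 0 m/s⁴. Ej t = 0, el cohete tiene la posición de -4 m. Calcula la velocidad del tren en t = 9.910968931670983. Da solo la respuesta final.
v(9.910968931670983) = 20150.1886914510.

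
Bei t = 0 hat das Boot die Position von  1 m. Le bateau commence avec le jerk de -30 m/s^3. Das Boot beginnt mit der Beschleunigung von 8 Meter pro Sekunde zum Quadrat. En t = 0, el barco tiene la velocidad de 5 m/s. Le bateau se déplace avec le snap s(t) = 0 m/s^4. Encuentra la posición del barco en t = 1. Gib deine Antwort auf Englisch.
We need to integrate our snap equation s(t) = 0 4 times. Integrating snap and using the initial condition j(0) = -30, we get j(t) = -30. The integral of jerk is acceleration. Using a(0) = 8, we get a(t) = 8 - 30·t. Integrating acceleration and using the initial condition v(0) = 5, we get v(t) = -15·t^2 + 8·t + 5. The antiderivative of velocity is position. Using x(0) = 1, we get x(t) = -5·t^3 + 4·t^2 + 5·t + 1. From the given position equation x(t) = -5·t^3 + 4·t^2 + 5·t + 1, we substitute t = 1 to get x = 5.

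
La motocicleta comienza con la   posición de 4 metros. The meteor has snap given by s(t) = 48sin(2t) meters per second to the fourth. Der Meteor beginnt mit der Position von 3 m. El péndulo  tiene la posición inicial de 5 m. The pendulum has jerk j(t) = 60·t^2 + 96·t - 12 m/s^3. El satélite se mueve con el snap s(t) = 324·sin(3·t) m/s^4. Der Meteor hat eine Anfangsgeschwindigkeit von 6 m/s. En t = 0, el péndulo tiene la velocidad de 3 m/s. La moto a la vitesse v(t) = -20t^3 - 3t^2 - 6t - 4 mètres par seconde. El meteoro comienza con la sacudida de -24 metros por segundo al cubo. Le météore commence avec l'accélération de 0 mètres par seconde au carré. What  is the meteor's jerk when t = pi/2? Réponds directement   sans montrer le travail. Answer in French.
Le jerk à t = pi/2 est j = 24.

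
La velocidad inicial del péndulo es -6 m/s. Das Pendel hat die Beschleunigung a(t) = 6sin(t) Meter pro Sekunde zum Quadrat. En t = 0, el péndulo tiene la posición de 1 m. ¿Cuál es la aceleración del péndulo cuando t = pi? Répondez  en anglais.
From the given acceleration equation a(t) = 6·sin(t), we substitute t = pi to get a = 0.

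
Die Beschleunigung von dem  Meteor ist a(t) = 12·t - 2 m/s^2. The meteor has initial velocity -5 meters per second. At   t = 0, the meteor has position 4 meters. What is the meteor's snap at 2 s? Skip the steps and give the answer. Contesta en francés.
La réponse est 0.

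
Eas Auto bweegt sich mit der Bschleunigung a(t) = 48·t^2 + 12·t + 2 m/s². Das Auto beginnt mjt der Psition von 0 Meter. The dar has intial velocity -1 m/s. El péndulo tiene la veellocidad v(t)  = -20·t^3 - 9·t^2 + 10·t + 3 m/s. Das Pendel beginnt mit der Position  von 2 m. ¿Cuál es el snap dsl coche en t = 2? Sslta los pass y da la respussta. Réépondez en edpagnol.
En t = 2, s = 96.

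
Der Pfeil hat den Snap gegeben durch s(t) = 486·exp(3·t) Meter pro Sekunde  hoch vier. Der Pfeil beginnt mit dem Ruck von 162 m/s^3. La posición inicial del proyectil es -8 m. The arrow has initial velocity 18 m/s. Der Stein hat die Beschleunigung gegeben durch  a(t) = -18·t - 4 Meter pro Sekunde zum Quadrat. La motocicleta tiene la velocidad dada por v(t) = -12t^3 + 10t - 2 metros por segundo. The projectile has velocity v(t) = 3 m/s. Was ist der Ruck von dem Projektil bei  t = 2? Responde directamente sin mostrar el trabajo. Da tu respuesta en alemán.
j(2) = 0.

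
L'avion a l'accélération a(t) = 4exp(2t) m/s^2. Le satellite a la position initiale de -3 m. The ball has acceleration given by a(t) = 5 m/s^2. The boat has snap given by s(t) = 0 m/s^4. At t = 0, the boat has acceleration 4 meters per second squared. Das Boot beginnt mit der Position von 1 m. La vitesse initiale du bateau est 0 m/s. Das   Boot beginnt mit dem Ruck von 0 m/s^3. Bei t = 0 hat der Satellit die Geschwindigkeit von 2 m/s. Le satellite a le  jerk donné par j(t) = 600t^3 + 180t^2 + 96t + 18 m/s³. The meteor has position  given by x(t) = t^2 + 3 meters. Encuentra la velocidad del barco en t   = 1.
Debemos encontrar la integral de nuestra ecuación del snap s(t) = 0 3 veces. Tomando ∫s(t)dt y aplicando j(0) = 0, encontramos j(t) = 0. La antiderivada de la sacudida, con a(0) = 4, da la aceleración: a(t) = 4. La antiderivada de la aceleración, con v(0) = 0, da la velocidad: v(t) = 4·t. Tenemos la velocidad v(t) = 4·t. Sustituyendo t = 1: v(1) = 4.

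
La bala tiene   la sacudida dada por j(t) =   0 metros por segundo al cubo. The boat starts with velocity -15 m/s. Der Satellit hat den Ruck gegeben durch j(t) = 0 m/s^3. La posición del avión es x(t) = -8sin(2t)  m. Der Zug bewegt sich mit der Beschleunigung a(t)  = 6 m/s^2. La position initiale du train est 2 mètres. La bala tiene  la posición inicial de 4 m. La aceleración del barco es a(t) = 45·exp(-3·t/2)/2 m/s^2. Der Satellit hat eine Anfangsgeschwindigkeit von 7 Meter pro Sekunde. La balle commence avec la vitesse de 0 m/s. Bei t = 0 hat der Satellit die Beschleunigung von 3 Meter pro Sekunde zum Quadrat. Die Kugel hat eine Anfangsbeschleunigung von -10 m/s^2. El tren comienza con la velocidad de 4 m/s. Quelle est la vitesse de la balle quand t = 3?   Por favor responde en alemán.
Um dies zu lösen, müssen wir 2 Integrale unserer Gleichung für den Ruck j(t) = 0 finden. Das Integral von dem Ruck ist die Beschleunigung. Mit a(0) = -10 erhalten wir a(t) = -10. Mit ∫a(t)dt und Anwendung von v(0) = 0, finden wir v(t) = -10·t. Aus der Gleichung für die Geschwindigkeit v(t) = -10·t, setzen wir t = 3 ein und erhalten v = -30.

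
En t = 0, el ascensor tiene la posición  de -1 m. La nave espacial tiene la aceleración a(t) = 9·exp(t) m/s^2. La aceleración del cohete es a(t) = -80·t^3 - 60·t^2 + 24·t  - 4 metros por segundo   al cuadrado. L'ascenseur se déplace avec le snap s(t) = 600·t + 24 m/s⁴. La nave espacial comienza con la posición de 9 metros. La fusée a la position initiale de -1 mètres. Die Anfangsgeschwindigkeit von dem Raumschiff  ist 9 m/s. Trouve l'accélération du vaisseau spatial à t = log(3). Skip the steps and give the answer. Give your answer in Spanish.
a(log(3)) = 27.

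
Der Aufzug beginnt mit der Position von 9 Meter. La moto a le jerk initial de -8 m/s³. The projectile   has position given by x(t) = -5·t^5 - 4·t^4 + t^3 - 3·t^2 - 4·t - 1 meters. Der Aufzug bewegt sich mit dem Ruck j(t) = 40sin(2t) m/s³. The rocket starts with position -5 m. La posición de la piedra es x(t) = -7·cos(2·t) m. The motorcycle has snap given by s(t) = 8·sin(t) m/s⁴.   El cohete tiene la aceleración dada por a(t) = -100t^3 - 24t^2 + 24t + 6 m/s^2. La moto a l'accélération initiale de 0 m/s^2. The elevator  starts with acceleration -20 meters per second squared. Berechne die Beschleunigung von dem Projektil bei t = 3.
Wir müssen unsere Gleichung für die Position x(t) = -5·t^5 - 4·t^4 + t^3 - 3·t^2 - 4·t - 1 2-mal ableiten. Durch Ableiten von der Position erhalten wir die Geschwindigkeit: v(t) = -25·t^4 - 16·t^3 + 3·t^2 - 6·t - 4. Mit d/dt von v(t) finden wir a(t) = -100·t^3 - 48·t^2 + 6·t - 6. Wir haben die Beschleunigung a(t) = -100·t^3 - 48·t^2 + 6·t - 6. Durch Einsetzen von t = 3: a(3) = -3120.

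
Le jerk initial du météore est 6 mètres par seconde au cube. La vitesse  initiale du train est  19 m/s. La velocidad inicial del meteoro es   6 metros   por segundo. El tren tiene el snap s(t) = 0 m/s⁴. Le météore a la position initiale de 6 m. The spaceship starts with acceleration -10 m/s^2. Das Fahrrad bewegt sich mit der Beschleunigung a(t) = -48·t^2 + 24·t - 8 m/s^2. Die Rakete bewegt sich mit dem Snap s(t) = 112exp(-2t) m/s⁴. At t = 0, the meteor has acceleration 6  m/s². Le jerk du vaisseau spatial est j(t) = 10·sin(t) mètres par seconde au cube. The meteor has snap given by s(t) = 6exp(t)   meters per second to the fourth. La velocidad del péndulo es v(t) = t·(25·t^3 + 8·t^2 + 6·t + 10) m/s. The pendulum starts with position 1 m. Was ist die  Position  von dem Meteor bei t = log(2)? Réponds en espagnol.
Debemos encontrar la integral de nuestra ecuación del snap s(t) = 6·exp(t) 4 veces. Integrando el snap y usando la condición inicial j(0) = 6, obtenemos j(t) = 6·exp(t). Integrando la sacudida y usando la condición inicial a(0) = 6, obtenemos a(t) = 6·exp(t). La antiderivada de la aceleración, con v(0) = 6, da la velocidad: v(t) = 6·exp(t). Integrando la velocidad y usando la condición inicial x(0) = 6, obtenemos x(t) = 6·exp(t). De la ecuación de la posición x(t) = 6·exp(t), sustituimos t = log(2) para obtener x = 12.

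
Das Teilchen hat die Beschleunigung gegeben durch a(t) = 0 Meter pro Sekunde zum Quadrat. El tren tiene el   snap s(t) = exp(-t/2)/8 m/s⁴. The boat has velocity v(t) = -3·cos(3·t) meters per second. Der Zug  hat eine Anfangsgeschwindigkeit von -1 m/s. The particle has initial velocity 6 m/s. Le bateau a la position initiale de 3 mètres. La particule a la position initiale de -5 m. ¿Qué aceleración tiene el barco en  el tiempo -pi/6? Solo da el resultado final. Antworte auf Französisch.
À t = -pi/6, a = -9.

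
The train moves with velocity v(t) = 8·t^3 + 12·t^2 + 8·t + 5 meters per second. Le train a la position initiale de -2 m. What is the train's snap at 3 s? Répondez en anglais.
To solve this, we need to take 3 derivatives of our velocity equation v(t) = 8·t^3 + 12·t^2 + 8·t + 5. Taking d/dt of v(t), we find a(t) = 24·t^2 + 24·t + 8. The derivative of acceleration gives jerk: j(t) = 48·t + 24. The derivative of jerk gives snap: s(t) = 48. From the given snap equation s(t) = 48, we substitute t = 3 to get s = 48.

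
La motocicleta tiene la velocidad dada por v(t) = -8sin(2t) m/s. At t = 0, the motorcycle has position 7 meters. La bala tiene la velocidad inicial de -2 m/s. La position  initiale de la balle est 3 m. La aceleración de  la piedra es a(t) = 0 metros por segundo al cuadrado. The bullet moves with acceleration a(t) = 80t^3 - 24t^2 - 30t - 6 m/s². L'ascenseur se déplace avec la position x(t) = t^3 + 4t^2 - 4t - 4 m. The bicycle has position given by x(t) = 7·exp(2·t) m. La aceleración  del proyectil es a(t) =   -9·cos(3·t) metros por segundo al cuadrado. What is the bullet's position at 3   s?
We must find the antiderivative of our acceleration equation a(t) = 80·t^3 - 24·t^2 - 30·t - 6 2 times. The antiderivative of acceleration is velocity. Using v(0) = -2, we get v(t) = 20·t^4 - 8·t^3 - 15·t^2 - 6·t - 2. The integral of velocity is position. Using x(0) = 3, we get x(t) = 4·t^5 - 2·t^4 - 5·t^3 - 3·t^2 - 2·t + 3. From the given position equation x(t) = 4·t^5 - 2·t^4 - 5·t^3 - 3·t^2 - 2·t + 3, we substitute t = 3 to get x = 645.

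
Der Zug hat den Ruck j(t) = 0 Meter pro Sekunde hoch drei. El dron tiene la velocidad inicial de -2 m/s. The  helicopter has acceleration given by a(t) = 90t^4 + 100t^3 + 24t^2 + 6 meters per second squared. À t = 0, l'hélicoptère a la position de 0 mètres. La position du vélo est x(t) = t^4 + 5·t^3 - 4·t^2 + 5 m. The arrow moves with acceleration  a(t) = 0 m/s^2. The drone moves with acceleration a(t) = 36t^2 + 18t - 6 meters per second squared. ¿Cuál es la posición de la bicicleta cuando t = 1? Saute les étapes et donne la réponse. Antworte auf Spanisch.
La posición en t = 1 es x = 7.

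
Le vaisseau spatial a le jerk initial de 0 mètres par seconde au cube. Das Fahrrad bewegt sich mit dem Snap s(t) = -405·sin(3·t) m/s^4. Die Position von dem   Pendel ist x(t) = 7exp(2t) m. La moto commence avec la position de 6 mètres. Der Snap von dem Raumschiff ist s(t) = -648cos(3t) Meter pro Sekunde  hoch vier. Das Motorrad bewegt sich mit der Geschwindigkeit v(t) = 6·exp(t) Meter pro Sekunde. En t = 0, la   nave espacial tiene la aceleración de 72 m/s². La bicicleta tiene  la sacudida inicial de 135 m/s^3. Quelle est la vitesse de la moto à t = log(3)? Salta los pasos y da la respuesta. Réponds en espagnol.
En t = log(3), v = 18.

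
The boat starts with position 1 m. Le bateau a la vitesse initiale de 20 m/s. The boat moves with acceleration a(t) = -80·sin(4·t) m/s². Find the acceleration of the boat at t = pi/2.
From the given acceleration equation a(t) = -80·sin(4·t), we substitute t = pi/2 to get a = 0.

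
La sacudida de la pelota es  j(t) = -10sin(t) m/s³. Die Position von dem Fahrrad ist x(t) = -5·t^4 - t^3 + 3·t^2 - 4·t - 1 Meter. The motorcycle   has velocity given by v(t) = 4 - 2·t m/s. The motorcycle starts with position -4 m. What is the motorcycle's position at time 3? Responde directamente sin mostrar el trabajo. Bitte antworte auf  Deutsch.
Bei t = 3, x = -1.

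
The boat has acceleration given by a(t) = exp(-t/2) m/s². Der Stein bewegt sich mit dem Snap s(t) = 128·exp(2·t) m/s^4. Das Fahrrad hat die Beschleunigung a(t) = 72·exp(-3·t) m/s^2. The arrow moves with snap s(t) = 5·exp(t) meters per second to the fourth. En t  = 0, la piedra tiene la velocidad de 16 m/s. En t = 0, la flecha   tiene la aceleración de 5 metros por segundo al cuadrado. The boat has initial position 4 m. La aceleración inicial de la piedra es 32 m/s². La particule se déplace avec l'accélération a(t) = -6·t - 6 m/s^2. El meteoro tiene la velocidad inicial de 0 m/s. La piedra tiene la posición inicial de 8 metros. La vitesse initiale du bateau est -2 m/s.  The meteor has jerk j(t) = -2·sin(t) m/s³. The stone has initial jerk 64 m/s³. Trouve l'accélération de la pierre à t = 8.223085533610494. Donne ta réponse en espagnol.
Necesitamos integrar nuestra ecuación del snap s(t) = 128·exp(2·t) 2 veces. La integral del snap, con j(0) = 64, da la sacudida: j(t) = 64·exp(2·t). Tomando ∫j(t)dt y aplicando a(0) = 32, encontramos a(t) = 32·exp(2·t). Tenemos la aceleración a(t) = 32·exp(2·t). Sustituyendo t = 8.223085533610494: a(8.223085533610494) = 444253973.843654.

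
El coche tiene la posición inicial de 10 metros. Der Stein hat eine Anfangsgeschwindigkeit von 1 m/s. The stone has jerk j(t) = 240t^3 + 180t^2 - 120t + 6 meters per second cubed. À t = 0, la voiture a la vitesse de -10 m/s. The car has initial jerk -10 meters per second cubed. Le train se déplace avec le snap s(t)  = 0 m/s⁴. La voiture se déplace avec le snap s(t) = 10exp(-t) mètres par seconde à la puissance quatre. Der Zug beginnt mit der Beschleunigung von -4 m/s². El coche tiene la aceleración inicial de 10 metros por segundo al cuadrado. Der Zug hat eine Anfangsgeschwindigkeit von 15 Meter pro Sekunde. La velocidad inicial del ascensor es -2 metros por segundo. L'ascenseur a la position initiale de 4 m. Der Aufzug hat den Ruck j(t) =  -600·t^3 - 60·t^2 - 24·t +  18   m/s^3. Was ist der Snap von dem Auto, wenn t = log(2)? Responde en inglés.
We have snap s(t) = 10·exp(-t). Substituting t = log(2): s(log(2)) = 5.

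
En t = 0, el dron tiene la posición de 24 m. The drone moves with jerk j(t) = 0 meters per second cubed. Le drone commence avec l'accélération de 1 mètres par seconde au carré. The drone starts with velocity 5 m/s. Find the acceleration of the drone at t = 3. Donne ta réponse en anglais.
Starting from jerk j(t) = 0, we take 1 integral. The antiderivative of jerk, with a(0) = 1, gives acceleration: a(t) = 1. We have acceleration a(t) = 1. Substituting t = 3: a(3) = 1.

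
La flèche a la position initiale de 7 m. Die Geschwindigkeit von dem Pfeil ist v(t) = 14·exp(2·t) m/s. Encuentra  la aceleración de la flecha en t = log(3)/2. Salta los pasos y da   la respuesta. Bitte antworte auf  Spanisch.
La respuesta es 84.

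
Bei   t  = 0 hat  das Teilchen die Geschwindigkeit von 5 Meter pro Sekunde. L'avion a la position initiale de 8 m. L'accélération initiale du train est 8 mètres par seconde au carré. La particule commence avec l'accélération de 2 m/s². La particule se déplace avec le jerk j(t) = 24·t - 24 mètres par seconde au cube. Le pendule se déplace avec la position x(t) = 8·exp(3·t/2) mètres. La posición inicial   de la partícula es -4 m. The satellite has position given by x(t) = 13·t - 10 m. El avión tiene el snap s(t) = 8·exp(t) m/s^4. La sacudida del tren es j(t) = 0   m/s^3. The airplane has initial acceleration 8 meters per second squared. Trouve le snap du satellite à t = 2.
Nous devons dériver notre équation de la position x(t) = 13·t - 10 4 fois. En dérivant la position, nous obtenons la vitesse: v(t) = 13. La dérivée de la vitesse donne l'accélération: a(t) = 0. La dérivée de l'accélération donne le jerk: j(t) = 0. En dérivant le jerk, nous obtenons le snap: s(t) = 0. En utilisant s(t) = 0 et en substituant t = 2, nous trouvons s = 0.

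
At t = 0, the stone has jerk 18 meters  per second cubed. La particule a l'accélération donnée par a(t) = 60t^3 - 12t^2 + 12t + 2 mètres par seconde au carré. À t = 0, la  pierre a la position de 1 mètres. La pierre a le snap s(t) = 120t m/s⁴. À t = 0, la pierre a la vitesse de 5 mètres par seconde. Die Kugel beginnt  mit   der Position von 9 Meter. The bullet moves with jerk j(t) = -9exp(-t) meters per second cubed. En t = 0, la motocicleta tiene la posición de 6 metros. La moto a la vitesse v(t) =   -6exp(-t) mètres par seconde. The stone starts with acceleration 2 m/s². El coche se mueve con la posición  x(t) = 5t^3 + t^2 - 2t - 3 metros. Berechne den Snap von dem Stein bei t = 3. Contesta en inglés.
Using s(t) = 120·t and substituting t = 3, we find s = 360.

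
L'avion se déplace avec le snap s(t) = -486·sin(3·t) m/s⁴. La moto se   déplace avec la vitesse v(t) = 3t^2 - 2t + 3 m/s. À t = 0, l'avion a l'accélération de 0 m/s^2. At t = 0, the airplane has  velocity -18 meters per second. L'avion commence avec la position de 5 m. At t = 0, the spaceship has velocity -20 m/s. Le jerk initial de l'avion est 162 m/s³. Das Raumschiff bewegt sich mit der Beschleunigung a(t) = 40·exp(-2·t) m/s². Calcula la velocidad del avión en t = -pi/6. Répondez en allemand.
Wir müssen die Stammfunktion unserer Gleichung für den Snap s(t) = -486·sin(3·t) 3-mal finden. Die Stammfunktion von dem Snap ist der Ruck. Mit j(0) = 162 erhalten wir j(t) = 162·cos(3·t). Das Integral von dem Ruck, mit a(0) = 0, ergibt die Beschleunigung: a(t) = 54·sin(3·t). Das Integral von der Beschleunigung, mit v(0) = -18, ergibt die Geschwindigkeit: v(t) = -18·cos(3·t). Mit v(t) = -18·cos(3·t) und Einsetzen von t = -pi/6, finden wir v = 0.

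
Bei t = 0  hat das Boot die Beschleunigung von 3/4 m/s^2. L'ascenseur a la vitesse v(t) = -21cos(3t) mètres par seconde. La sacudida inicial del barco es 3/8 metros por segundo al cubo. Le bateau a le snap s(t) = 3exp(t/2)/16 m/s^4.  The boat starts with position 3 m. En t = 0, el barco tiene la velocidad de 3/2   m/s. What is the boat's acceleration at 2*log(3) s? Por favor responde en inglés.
To find the answer, we compute 2 antiderivatives of s(t) = 3·exp(t/2)/16. The integral of snap, with j(0) = 3/8, gives jerk: j(t) = 3·exp(t/2)/8. The integral of jerk is acceleration. Using a(0) = 3/4, we get a(t) = 3·exp(t/2)/4. We have acceleration a(t) = 3·exp(t/2)/4. Substituting t = 2*log(3): a(2*log(3)) = 9/4.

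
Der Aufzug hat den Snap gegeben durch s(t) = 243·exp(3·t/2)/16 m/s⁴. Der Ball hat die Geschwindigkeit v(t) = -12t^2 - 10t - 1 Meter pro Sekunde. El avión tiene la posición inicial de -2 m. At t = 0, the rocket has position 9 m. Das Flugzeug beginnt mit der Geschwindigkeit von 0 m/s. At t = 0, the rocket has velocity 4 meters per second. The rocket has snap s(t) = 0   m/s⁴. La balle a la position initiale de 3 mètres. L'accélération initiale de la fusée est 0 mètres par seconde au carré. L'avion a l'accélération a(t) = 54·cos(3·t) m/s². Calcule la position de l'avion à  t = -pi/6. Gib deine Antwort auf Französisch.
Nous devons intégrer notre équation de l'accélération a(t) = 54·cos(3·t) 2 fois. La primitive de l'accélération est la vitesse. En utilisant v(0) = 0, nous obtenons v(t) = 18·sin(3·t). L'intégrale de la vitesse, avec x(0) = -2, donne la position: x(t) = 4 - 6·cos(3·t). Nous avons la position x(t) = 4 - 6·cos(3·t). En substituant t = -pi/6: x(-pi/6) = 4.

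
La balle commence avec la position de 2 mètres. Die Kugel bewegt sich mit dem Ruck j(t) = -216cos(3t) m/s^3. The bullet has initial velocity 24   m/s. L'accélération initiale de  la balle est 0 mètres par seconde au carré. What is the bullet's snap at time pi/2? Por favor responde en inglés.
Starting from jerk j(t) = -216·cos(3·t), we take 1 derivative. The derivative of jerk gives snap: s(t) = 648·sin(3·t). We have snap s(t) = 648·sin(3·t). Substituting t = pi/2: s(pi/2) = -648.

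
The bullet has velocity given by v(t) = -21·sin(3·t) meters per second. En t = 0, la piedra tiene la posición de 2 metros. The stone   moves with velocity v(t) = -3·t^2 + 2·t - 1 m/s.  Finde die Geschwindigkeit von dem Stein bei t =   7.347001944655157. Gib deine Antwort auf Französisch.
De l'équation de la vitesse v(t) = -3·t^2 + 2·t - 1, nous substituons t = 7.347001944655157 pour obtenir v = -148.241308834990.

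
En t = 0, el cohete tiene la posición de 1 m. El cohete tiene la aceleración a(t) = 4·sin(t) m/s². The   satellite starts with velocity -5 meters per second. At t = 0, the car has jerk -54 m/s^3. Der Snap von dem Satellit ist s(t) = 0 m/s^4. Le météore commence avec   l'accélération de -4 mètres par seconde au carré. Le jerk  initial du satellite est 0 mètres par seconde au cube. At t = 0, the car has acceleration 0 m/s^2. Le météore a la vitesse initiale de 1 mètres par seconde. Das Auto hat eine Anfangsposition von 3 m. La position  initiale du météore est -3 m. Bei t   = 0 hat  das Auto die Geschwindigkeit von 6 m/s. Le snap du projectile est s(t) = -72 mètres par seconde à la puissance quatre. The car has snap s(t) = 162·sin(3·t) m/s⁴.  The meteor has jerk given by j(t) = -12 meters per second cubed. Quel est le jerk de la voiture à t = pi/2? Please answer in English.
To find the answer, we compute 1 integral of s(t) = 162·sin(3·t). Taking ∫s(t)dt and applying j(0) = -54, we find j(t) = -54·cos(3·t). Using j(t) = -54·cos(3·t) and substituting t = pi/2, we find j = 0.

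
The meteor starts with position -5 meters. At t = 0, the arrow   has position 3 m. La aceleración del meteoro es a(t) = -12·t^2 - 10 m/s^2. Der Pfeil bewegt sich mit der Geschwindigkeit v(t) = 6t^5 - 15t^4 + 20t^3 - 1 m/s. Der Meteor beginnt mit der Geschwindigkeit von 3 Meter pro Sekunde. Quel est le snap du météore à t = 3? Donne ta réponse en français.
Nous devons dériver notre équation de l'accélération a(t) = -12·t^2 - 10 2 fois. En dérivant l'accélération, nous obtenons le jerk: j(t) = -24·t. La dérivée du jerk donne le snap: s(t) = -24. En utilisant s(t) = -24 et en substituant t = 3, nous trouvons s = -24.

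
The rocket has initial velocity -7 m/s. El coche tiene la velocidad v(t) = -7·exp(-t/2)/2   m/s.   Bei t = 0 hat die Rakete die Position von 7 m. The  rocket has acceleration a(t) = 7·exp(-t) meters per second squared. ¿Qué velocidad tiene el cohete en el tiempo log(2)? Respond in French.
Nous devons trouver l'intégrale de notre équation de l'accélération a(t) = 7·exp(-t) 1 fois. En intégrant l'accélération et en utilisant la condition initiale v(0) = -7, nous obtenons v(t) = -7·exp(-t). Nous avons la vitesse v(t) = -7·exp(-t). En substituant t = log(2): v(log(2)) = -7/2.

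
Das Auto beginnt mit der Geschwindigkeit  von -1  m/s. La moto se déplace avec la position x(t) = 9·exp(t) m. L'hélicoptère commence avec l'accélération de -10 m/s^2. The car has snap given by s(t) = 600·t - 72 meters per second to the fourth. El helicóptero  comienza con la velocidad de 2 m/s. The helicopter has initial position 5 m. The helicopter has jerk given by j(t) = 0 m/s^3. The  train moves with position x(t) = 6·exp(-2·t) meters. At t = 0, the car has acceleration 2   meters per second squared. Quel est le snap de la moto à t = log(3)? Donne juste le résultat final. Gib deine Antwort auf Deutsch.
Der Snap bei t = log(3) ist s = 27.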